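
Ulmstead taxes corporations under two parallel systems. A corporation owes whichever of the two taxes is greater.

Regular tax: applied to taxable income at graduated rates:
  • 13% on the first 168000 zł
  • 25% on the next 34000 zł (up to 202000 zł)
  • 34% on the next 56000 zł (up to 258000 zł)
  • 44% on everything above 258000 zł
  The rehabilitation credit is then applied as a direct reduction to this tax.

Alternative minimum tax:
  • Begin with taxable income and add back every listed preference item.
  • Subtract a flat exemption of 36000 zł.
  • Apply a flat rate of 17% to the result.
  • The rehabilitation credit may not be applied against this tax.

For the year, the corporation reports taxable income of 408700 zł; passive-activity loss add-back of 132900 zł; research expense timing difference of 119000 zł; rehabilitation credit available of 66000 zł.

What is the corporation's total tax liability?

106182 zł

Regular tax:
  168000 zł × 13% = 21840 zł
  34000 zł × 25% = 8500 zł
  56000 zł × 34% = 19040 zł
  150700 zł × 44% = 66308 zł
  → 115688 zł
  Less rehabilitation credit 66000 zł → 49688 zł

Alternative minimum tax:
  Adjusted income: 408700 zł + 132900 zł + 119000 zł = 660600 zł
  Less exemption 36000 zł → base 624600 zł
  624600 zł × 17% = 106182 zł

106182 zł > 49688 zł, so the alternative minimum tax is the binding amount.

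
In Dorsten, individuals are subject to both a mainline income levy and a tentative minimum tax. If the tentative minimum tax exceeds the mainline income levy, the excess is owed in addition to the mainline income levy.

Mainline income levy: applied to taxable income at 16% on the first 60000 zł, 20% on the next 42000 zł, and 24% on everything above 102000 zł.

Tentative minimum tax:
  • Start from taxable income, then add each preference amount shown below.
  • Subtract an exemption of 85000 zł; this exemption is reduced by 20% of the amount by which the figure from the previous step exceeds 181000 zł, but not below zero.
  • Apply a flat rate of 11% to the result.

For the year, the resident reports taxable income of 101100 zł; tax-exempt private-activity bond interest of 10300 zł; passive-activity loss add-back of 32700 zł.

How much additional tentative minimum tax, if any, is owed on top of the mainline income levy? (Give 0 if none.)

0 zł

Tentative minimum tax:
  Adjusted income: 101100 zł + 10300 zł + 32700 zł = 144100 zł
  Exemption: 144100 zł ≤ 181000 zł, so full 85000 zł applies
  Base: 144100 zł − 85000 zł = 59100 zł
  59100 zł × 11% = 6501 zł

Mainline income levy:
  60000 zł × 16% = 9600 zł
  41100 zł × 20% = 8220 zł
  → 17820 zł

6501 zł ≤ 17820 zł, so no add-on is due.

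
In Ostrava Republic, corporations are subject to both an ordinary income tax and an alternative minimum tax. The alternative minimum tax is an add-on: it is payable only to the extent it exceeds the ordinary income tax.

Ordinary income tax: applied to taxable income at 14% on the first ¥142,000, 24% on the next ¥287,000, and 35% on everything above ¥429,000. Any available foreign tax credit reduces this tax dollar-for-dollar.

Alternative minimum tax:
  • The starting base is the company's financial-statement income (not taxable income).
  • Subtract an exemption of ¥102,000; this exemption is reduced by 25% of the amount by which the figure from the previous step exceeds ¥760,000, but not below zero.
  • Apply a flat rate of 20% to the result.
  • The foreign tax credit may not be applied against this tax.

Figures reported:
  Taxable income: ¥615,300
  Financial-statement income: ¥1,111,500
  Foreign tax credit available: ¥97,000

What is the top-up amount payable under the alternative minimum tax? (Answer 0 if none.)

Ordinary income tax:
  ¥142,000 × 14% = ¥19,880
  ¥287,000 × 24% = ¥68,880
  ¥186,300 × 35% = ¥65,205
  → ¥153,965
  Less foreign tax credit ¥97,000 → ¥56,965

Alternative minimum tax:
  Base (financial-statement income): ¥1,111,500
  Exemption: ¥102,000 − 25% × (¥1,111,500 − ¥760,000) = ¥102,000 − ¥87,875 = ¥14,125
  Base: ¥1,111,500 − ¥14,125 = ¥1,097,375
  ¥1,097,375 × 20% = ¥219,475

Excess of alternative minimum tax over ordinary income tax: ¥219,475 − ¥56,965 = ¥162,510.

¥162,510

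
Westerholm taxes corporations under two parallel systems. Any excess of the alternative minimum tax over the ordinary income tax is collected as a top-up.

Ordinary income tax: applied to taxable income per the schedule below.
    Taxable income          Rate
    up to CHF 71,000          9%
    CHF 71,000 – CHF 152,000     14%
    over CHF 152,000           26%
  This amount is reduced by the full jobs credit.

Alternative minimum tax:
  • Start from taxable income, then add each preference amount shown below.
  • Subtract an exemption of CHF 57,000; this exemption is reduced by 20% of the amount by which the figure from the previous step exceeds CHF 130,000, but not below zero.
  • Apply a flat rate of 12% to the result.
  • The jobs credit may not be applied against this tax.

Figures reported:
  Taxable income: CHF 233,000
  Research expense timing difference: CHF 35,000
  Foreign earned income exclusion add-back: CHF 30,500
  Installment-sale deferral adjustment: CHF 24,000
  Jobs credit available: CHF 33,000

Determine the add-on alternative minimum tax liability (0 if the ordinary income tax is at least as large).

Ordinary income tax:
  CHF 71,000 × 9% = CHF 6,390
  CHF 81,000 × 14% = CHF 11,340
  CHF 81,000 × 26% = CHF 21,060
  → CHF 38,790
  Less jobs credit CHF 33,000 → CHF 5,790

Alternative minimum tax:
  Adjusted income: CHF 233,000 + CHF 35,000 + CHF 30,500 + CHF 24,000 = CHF 322,500
  Exemption: CHF 57,000 − 20% × (CHF 322,500 − CHF 130,000) = CHF 57,000 − CHF 38,500 = CHF 18,500
  Base: CHF 322,500 − CHF 18,500 = CHF 304,000
  CHF 304,000 × 12% = CHF 36,480

Excess of alternative minimum tax over ordinary income tax: CHF 36,480 − CHF 5,790 = CHF 30,690.

CHF 30,690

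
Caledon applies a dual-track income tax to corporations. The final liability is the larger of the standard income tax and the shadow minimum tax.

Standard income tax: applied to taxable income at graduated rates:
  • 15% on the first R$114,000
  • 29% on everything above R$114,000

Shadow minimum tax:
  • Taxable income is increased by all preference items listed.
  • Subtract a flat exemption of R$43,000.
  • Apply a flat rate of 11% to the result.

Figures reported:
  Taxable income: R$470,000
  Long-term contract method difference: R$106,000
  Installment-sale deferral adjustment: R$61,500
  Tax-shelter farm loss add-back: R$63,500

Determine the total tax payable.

R$120,340

Shadow minimum tax:
  Adjusted income: R$470,000 + R$106,000 + R$61,500 + R$63,500 = R$701,000
  Less exemption R$43,000 → base R$658,000
  R$658,000 × 11% = R$72,380

Standard income tax:
  R$114,000 × 15% = R$17,100
  R$356,000 × 29% = R$103,240
  → R$120,340

R$120,340 > R$72,380, so the standard income tax governs.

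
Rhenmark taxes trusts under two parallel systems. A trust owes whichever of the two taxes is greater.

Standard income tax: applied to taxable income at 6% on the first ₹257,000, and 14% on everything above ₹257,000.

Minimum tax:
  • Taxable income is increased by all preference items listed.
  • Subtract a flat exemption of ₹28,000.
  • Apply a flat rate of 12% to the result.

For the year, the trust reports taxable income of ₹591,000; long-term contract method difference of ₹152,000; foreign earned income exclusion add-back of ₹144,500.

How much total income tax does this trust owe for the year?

₹103,140

Minimum tax:
  Adjusted income: ₹591,000 + ₹152,000 + ₹144,500 = ₹887,500
  Less exemption ₹28,000 → base ₹859,500
  ₹859,500 × 12% = ₹103,140

Standard income tax:
  ₹257,000 × 6% = ₹15,420
  ₹334,000 × 14% = ₹46,760
  → ₹62,180

₹103,140 > ₹62,180, so the minimum tax is the binding amount.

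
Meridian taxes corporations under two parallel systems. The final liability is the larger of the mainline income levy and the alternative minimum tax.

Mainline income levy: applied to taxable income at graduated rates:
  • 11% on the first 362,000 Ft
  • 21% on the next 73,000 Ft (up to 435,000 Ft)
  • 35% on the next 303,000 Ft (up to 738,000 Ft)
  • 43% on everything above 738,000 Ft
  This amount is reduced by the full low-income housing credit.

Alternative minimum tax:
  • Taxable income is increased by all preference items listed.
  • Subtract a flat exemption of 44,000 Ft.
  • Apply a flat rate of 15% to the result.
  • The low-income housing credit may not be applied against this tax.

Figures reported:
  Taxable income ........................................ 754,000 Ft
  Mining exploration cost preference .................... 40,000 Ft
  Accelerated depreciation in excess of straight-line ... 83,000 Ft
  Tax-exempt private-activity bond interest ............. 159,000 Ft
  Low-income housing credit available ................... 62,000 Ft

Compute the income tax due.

148,800 Ft

Alternative minimum tax:
  Adjusted income: 754,000 Ft + 40,000 Ft + 83,000 Ft + 159,000 Ft = 1,036,000 Ft
  Less exemption 44,000 Ft → base 992,000 Ft
  992,000 Ft × 15% = 148,800 Ft

Mainline income levy:
  362,000 Ft × 11% = 39,820 Ft
  73,000 Ft × 21% = 15,330 Ft
  303,000 Ft × 35% = 106,050 Ft
  16,000 Ft × 43% = 6,880 Ft
  → 168,080 Ft
  Less low-income housing credit 62,000 Ft → 106,080 Ft

148,800 Ft > 106,080 Ft, so the alternative minimum tax is the binding amount.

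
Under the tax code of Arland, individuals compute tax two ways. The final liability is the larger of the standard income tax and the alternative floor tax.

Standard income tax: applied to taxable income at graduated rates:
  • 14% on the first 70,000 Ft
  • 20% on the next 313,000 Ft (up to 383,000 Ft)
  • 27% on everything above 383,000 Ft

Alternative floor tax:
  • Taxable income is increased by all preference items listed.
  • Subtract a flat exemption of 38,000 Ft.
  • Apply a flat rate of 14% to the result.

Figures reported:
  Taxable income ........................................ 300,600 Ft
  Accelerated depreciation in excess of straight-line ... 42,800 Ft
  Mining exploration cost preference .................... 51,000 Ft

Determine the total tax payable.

55,920 Ft

Standard income tax:
  70,000 Ft × 14% = 9,800 Ft
  230,600 Ft × 20% = 46,120 Ft
  → 55,920 Ft

Alternative floor tax:
  Adjusted income: 300,600 Ft + 42,800 Ft + 51,000 Ft = 394,400 Ft
  Less exemption 38,000 Ft → base 356,400 Ft
  356,400 Ft × 14% = 49,896 Ft

55,920 Ft > 49,896 Ft, so the standard income tax governs.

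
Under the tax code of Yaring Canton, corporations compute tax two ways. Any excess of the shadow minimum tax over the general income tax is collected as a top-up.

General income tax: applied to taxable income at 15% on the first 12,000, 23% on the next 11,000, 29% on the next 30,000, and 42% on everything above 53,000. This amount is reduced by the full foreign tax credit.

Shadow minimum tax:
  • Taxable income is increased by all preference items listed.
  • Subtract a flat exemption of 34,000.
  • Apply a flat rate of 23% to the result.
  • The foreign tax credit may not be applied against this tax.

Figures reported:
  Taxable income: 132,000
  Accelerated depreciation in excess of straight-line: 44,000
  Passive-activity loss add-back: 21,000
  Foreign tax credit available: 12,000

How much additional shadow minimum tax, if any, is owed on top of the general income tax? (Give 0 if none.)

Shadow minimum tax:
  Adjusted income: 132,000 + 44,000 + 21,000 = 197,000
  Less exemption 34,000 → base 163,000
  163,000 × 23% = 37,490

General income tax:
  12,000 × 15% = 1,800
  11,000 × 23% = 2,530
  30,000 × 29% = 8,700
  79,000 × 42% = 33,180
  → 46,210
  Less foreign tax credit 12,000 → 34,210

Excess of shadow minimum tax over general income tax: 37,490 − 34,210 = 3,280.

3,280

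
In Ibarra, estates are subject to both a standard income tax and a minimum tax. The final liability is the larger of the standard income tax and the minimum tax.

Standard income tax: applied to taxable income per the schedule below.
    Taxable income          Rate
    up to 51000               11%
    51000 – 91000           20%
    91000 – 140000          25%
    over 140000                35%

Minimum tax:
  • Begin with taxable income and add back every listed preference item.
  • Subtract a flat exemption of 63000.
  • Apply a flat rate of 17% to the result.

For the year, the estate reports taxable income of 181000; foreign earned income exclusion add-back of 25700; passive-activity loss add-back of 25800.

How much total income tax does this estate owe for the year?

Minimum tax:
  Adjusted income: 181000 + 25700 + 25800 = 232500
  Less exemption 63000 → base 169500
  169500 × 17% = 28815

Standard income tax:
  51000 × 11% = 5610
  40000 × 20% = 8000
  49000 × 25% = 12250
  41000 × 35% = 14350
  → 40210

40210 > 28815, so the standard income tax governs.

40210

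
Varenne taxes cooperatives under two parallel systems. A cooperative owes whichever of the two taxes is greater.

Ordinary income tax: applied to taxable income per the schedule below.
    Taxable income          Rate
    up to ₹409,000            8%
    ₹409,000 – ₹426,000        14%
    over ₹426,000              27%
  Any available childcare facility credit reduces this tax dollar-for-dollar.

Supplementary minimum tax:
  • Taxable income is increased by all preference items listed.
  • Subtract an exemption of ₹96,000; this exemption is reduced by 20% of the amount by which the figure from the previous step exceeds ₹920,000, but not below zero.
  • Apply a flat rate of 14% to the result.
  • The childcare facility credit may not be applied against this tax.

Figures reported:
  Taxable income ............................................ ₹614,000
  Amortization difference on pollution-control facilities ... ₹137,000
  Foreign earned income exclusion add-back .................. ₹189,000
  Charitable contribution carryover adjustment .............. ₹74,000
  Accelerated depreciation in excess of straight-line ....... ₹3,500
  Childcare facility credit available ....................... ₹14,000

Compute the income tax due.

₹131,740

Supplementary minimum tax:
  Adjusted income: ₹614,000 + ₹137,000 + ₹189,000 + ₹74,000 + ₹3,500 = ₹1,017,500
  Exemption: ₹96,000 − 20% × (₹1,017,500 − ₹920,000) = ₹96,000 − ₹19,500 = ₹76,500
  Base: ₹1,017,500 − ₹76,500 = ₹941,000
  ₹941,000 × 14% = ₹131,740

Ordinary income tax:
  ₹409,000 × 8% = ₹32,720
  ₹17,000 × 14% = ₹2,380
  ₹188,000 × 27% = ₹50,760
  → ₹85,860
  Less childcare facility credit ₹14,000 → ₹71,860

₹131,740 > ₹71,860, so the supplementary minimum tax is the binding amount.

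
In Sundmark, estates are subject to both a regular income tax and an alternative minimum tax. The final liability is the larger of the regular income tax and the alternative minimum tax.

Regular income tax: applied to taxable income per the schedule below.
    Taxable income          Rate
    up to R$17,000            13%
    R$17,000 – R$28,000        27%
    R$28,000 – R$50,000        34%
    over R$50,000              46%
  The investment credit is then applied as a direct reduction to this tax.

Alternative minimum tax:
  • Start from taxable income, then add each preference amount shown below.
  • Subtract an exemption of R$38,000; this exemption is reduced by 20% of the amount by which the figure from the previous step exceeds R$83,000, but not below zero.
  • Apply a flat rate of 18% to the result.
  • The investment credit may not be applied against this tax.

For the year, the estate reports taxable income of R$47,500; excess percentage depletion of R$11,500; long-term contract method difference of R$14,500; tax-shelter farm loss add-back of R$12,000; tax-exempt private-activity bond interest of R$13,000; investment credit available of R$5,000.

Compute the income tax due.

R$11,448

Alternative minimum tax:
  Adjusted income: R$47,500 + R$11,500 + R$14,500 + R$12,000 + R$13,000 = R$98,500
  Exemption: R$38,000 − 20% × (R$98,500 − R$83,000) = R$38,000 − R$3,100 = R$34,900
  Base: R$98,500 − R$34,900 = R$63,600
  R$63,600 × 18% = R$11,448

Regular income tax:
  R$17,000 × 13% = R$2,210
  R$11,000 × 27% = R$2,970
  R$19,500 × 34% = R$6,630
  → R$11,810
  Less investment credit R$5,000 → R$6,810

R$11,448 > R$6,810, so the alternative minimum tax is the binding amount.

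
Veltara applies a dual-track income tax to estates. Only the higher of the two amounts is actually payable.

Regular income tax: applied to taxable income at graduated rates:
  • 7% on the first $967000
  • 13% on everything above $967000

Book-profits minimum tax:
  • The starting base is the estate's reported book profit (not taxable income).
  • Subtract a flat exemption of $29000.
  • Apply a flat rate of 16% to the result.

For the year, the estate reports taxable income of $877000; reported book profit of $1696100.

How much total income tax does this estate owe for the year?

$266736

Book-profits minimum tax:
  Base (reported book profit): $1696100
  Less exemption $29000 → base $1667100
  $1667100 × 16% = $266736

Regular income tax:
  $877000 × 7% = $61390

$266736 > $61390, so the book-profits minimum tax is the binding amount.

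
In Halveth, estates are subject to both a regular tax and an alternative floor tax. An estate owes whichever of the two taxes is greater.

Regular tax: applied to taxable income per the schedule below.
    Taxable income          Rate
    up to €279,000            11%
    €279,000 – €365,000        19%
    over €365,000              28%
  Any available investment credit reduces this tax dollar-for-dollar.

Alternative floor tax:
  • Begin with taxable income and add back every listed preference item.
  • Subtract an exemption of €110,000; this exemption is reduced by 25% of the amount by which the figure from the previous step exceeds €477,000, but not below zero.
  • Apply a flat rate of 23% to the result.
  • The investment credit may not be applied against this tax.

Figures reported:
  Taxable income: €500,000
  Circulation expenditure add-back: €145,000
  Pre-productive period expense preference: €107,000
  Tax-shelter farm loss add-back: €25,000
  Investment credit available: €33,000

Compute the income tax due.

Regular tax:
  €279,000 × 11% = €30,690
  €86,000 × 19% = €16,340
  €135,000 × 28% = €37,800
  → €84,830
  Less investment credit €33,000 → €51,830

Alternative floor tax:
  Adjusted income: €500,000 + €145,000 + €107,000 + €25,000 = €777,000
  Exemption: €110,000 − 25% × (€777,000 − €477,000) = €110,000 − €75,000 = €35,000
  Base: €777,000 − €35,000 = €742,000
  €742,000 × 23% = €170,660

€170,660 > €51,830, so the alternative floor tax is the binding amount.

€170,660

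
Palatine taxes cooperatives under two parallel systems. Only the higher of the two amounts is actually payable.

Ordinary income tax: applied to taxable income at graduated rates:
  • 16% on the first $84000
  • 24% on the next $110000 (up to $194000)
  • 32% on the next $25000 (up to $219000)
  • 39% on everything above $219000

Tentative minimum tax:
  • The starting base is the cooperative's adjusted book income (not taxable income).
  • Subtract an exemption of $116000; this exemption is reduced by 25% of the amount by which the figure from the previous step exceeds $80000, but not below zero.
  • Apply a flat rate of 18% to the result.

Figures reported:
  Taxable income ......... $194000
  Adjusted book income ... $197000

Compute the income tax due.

$39840

Ordinary income tax:
  $84000 × 16% = $13440
  $110000 × 24% = $26400
  → $39840

Tentative minimum tax:
  Base (adjusted book income): $197000
  Exemption: $116000 − 25% × ($197000 − $80000) = $116000 − $29250 = $86750
  Base: $197000 − $86750 = $110250
  $110250 × 18% = $19845

$39840 > $19845, so the ordinary income tax governs.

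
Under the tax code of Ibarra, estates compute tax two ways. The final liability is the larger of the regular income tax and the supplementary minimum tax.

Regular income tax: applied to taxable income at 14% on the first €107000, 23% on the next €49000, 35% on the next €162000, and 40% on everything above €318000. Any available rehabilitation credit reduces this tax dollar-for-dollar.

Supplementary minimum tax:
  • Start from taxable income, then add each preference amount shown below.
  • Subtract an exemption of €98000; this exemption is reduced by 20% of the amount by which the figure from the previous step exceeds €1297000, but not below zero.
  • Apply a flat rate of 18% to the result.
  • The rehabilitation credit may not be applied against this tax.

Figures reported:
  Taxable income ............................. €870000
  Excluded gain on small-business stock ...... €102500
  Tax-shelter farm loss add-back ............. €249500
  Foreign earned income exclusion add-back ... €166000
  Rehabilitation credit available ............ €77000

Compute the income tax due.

€235476

Regular income tax:
  €107000 × 14% = €14980
  €49000 × 23% = €11270
  €162000 × 35% = €56700
  €552000 × 40% = €220800
  → €303750
  Less rehabilitation credit €77000 → €226750

Supplementary minimum tax:
  Adjusted income: €870000 + €102500 + €249500 + €166000 = €1388000
  Exemption: €98000 − 20% × (€1388000 − €1297000) = €98000 − €18200 = €79800
  Base: €1388000 − €79800 = €1308200
  €1308200 × 18% = €235476

€235476 > €226750, so the supplementary minimum tax is the binding amount.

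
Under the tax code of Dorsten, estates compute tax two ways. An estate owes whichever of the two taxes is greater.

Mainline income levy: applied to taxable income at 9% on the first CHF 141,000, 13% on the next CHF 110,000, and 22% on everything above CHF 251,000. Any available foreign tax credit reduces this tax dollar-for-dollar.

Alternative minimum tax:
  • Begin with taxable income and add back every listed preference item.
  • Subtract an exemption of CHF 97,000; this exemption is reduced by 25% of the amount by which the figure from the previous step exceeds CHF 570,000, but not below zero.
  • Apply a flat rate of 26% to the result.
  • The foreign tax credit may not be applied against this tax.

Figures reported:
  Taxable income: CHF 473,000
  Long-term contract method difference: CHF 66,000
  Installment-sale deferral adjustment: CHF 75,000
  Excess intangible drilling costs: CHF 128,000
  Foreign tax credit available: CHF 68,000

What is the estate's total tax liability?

CHF 178,880

Mainline income levy:
  CHF 141,000 × 9% = CHF 12,690
  CHF 110,000 × 13% = CHF 14,300
  CHF 222,000 × 22% = CHF 48,840
  → CHF 75,830
  Less foreign tax credit CHF 68,000 → CHF 7,830

Alternative minimum tax:
  Adjusted income: CHF 473,000 + CHF 66,000 + CHF 75,000 + CHF 128,000 = CHF 742,000
  Exemption: CHF 97,000 − 25% × (CHF 742,000 − CHF 570,000) = CHF 97,000 − CHF 43,000 = CHF 54,000
  Base: CHF 742,000 − CHF 54,000 = CHF 688,000
  CHF 688,000 × 26% = CHF 178,880

CHF 178,880 > CHF 7,830, so the alternative minimum tax is the binding amount.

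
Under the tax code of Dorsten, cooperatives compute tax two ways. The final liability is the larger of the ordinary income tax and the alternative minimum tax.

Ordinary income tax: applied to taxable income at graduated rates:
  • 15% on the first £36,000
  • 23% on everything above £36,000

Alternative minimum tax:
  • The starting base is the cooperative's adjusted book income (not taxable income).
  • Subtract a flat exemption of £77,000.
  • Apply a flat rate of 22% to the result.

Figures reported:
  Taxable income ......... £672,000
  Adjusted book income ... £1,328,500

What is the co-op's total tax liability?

£275,330

Alternative minimum tax:
  Base (adjusted book income): £1,328,500
  Less exemption £77,000 → base £1,251,500
  £1,251,500 × 22% = £275,330

Ordinary income tax:
  £36,000 × 15% = £5,400
  £636,000 × 23% = £146,280
  → £151,680

£275,330 > £151,680, so the alternative minimum tax is the binding amount.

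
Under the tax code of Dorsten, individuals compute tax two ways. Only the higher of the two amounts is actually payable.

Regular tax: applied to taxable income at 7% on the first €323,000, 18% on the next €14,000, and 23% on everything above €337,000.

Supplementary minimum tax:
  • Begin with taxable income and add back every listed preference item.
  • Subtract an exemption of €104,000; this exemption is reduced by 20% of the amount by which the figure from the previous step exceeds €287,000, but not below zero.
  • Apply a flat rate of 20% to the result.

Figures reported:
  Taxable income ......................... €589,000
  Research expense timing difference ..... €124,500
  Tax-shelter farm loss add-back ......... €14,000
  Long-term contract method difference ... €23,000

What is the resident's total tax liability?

€147,840

Supplementary minimum tax:
  Adjusted income: €589,000 + €124,500 + €14,000 + €23,000 = €750,500
  Exemption: €104,000 − 20% × (€750,500 − €287,000) = €104,000 − €92,700 = €11,300
  Base: €750,500 − €11,300 = €739,200
  €739,200 × 20% = €147,840

Regular tax:
  €323,000 × 7% = €22,610
  €14,000 × 18% = €2,520
  €252,000 × 23% = €57,960
  → €83,090

€147,840 > €83,090, so the supplementary minimum tax is the binding amount.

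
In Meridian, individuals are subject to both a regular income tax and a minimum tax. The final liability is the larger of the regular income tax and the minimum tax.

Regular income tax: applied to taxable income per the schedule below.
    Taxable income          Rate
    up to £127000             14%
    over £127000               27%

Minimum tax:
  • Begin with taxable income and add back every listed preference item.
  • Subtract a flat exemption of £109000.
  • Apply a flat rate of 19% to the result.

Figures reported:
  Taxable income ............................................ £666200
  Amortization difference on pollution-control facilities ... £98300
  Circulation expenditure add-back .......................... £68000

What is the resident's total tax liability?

Regular income tax:
  £127000 × 14% = £17780
  £539200 × 27% = £145584
  → £163364

Minimum tax:
  Adjusted income: £666200 + £98300 + £68000 = £832500
  Less exemption £109000 → base £723500
  £723500 × 19% = £137465

£163364 > £137465, so the regular income tax governs.

£163364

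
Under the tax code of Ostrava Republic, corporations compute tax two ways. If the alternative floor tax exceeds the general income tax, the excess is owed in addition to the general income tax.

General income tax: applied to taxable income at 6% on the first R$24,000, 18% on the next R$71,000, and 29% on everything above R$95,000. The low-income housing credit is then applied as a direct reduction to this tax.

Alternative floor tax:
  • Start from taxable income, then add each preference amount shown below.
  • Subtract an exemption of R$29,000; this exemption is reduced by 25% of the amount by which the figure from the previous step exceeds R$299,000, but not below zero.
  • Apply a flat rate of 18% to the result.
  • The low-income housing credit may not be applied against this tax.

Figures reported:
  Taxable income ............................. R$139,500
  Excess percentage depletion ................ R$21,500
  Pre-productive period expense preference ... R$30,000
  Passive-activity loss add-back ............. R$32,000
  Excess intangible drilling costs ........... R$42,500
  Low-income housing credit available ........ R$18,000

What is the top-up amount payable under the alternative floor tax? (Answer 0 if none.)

R$33,445

Alternative floor tax:
  Adjusted income: R$139,500 + R$21,500 + R$30,000 + R$32,000 + R$42,500 = R$265,500
  Exemption: R$265,500 ≤ R$299,000, so full R$29,000 applies
  Base: R$265,500 − R$29,000 = R$236,500
  R$236,500 × 18% = R$42,570

General income tax:
  R$24,000 × 6% = R$1,440
  R$71,000 × 18% = R$12,780
  R$44,500 × 29% = R$12,905
  → R$27,125
  Less low-income housing credit R$18,000 → R$9,125

Excess of alternative floor tax over general income tax: R$42,570 − R$9,125 = R$33,445.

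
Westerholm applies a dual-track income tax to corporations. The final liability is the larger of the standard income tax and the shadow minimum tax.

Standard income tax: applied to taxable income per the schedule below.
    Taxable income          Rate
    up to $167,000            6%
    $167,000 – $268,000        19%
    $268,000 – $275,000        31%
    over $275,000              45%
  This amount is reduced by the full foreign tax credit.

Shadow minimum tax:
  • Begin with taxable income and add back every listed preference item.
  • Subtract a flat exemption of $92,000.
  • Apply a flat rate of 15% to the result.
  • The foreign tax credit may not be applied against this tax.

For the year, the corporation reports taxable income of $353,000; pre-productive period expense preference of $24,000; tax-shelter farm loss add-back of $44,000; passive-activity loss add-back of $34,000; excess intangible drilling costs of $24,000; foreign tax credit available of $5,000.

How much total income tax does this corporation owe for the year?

Standard income tax:
  $167,000 × 6% = $10,020
  $101,000 × 19% = $19,190
  $7,000 × 31% = $2,170
  $78,000 × 45% = $35,100
  → $66,480
  Less foreign tax credit $5,000 → $61,480

Shadow minimum tax:
  Adjusted income: $353,000 + $24,000 + $44,000 + $34,000 + $24,000 = $479,000
  Less exemption $92,000 → base $387,000
  $387,000 × 15% = $58,050

$61,480 > $58,050, so the standard income tax governs.

$61,480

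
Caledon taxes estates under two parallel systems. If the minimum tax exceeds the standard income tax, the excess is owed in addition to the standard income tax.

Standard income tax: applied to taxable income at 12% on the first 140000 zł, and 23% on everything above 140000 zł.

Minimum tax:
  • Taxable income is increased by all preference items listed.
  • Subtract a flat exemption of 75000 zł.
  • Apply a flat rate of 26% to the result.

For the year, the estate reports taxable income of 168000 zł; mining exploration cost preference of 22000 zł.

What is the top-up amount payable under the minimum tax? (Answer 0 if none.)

Standard income tax:
  140000 zł × 12% = 16800 zł
  28000 zł × 23% = 6440 zł
  → 23240 zł

Minimum tax:
  Adjusted income: 168000 zł + 22000 zł = 190000 zł
  Less exemption 75000 zł → base 115000 zł
  115000 zł × 26% = 29900 zł

Excess of minimum tax over standard income tax: 29900 zł − 23240 zł = 6660 zł.

6660 zł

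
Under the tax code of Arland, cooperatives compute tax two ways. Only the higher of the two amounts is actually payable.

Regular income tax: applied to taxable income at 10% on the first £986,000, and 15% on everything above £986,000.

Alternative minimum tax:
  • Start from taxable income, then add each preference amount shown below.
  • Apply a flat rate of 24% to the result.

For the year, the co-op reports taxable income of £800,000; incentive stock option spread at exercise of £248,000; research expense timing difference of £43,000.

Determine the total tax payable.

£261,840

Regular income tax:
  £800,000 × 10% = £80,000

Alternative minimum tax:
  Adjusted income: £800,000 + £248,000 + £43,000 = £1,091,000
  £1,091,000 × 24% = £261,840

£261,840 > £80,000, so the alternative minimum tax is the binding amount.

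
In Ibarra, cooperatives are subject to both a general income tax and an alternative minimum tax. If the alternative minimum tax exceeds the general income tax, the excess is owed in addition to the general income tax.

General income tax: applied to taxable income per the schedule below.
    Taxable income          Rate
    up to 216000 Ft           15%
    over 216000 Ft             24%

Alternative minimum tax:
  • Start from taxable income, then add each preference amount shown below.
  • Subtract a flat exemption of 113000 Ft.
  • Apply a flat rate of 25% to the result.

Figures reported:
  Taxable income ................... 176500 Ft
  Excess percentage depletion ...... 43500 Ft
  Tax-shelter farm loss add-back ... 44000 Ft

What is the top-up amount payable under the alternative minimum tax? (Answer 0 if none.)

General income tax:
  176500 Ft × 15% = 26475 Ft

Alternative minimum tax:
  Adjusted income: 176500 Ft + 43500 Ft + 44000 Ft = 264000 Ft
  Less exemption 113000 Ft → base 151000 Ft
  151000 Ft × 25% = 37750 Ft

Excess of alternative minimum tax over general income tax: 37750 Ft − 26475 Ft = 11275 Ft.

11275 Ft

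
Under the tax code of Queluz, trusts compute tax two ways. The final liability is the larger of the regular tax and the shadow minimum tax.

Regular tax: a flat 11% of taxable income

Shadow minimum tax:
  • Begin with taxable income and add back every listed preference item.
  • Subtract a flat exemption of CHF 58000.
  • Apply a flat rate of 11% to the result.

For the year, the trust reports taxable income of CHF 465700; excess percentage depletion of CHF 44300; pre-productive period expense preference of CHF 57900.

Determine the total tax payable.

CHF 56089

Regular tax:
  CHF 465700 × 11% = CHF 51227

Shadow minimum tax:
  Adjusted income: CHF 465700 + CHF 44300 + CHF 57900 = CHF 567900
  Less exemption CHF 58000 → base CHF 509900
  CHF 509900 × 11% = CHF 56089

CHF 56089 > CHF 51227, so the shadow minimum tax is the binding amount.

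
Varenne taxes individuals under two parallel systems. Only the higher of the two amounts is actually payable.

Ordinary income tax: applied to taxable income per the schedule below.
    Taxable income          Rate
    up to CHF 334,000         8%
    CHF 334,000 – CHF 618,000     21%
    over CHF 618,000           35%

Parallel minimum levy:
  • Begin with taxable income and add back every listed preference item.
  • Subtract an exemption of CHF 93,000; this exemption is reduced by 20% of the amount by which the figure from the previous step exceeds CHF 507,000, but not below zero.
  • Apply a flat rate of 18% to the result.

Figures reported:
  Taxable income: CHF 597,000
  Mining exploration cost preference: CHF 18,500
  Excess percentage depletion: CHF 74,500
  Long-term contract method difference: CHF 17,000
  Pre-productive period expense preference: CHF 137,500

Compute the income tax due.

Parallel minimum levy:
  Adjusted income: CHF 597,000 + CHF 18,500 + CHF 74,500 + CHF 17,000 + CHF 137,500 = CHF 844,500
  Exemption: CHF 93,000 − 20% × (CHF 844,500 − CHF 507,000) = CHF 93,000 − CHF 67,500 = CHF 25,500
  Base: CHF 844,500 − CHF 25,500 = CHF 819,000
  CHF 819,000 × 18% = CHF 147,420

Ordinary income tax:
  CHF 334,000 × 8% = CHF 26,720
  CHF 263,000 × 21% = CHF 55,230
  → CHF 81,950

CHF 147,420 > CHF 81,950, so the parallel minimum levy is the binding amount.

CHF 147,420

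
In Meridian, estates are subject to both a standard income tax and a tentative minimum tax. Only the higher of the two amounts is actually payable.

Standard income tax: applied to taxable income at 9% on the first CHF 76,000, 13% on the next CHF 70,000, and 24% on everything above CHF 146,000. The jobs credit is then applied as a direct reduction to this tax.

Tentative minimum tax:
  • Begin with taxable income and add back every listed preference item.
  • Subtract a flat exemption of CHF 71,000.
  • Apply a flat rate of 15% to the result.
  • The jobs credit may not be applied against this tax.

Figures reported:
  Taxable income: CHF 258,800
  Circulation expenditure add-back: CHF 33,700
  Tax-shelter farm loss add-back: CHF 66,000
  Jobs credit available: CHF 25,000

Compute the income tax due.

Tentative minimum tax:
  Adjusted income: CHF 258,800 + CHF 33,700 + CHF 66,000 = CHF 358,500
  Less exemption CHF 71,000 → base CHF 287,500
  CHF 287,500 × 15% = CHF 43,125

Standard income tax:
  CHF 76,000 × 9% = CHF 6,840
  CHF 70,000 × 13% = CHF 9,100
  CHF 112,800 × 24% = CHF 27,072
  → CHF 43,012
  Less jobs credit CHF 25,000 → CHF 18,012

CHF 43,125 > CHF 18,012, so the tentative minimum tax is the binding amount.

CHF 43,125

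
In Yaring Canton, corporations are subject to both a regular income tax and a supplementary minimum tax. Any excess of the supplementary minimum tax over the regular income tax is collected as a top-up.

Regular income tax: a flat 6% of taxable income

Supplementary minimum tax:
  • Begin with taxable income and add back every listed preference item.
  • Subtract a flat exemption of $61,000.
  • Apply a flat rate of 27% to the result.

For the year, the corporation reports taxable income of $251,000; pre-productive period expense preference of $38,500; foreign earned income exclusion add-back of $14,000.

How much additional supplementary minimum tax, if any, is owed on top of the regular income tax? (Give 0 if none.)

$50,415

Supplementary minimum tax:
  Adjusted income: $251,000 + $38,500 + $14,000 = $303,500
  Less exemption $61,000 → base $242,500
  $242,500 × 27% = $65,475

Regular income tax:
  $251,000 × 6% = $15,060

Excess of supplementary minimum tax over regular income tax: $65,475 − $15,060 = $50,415.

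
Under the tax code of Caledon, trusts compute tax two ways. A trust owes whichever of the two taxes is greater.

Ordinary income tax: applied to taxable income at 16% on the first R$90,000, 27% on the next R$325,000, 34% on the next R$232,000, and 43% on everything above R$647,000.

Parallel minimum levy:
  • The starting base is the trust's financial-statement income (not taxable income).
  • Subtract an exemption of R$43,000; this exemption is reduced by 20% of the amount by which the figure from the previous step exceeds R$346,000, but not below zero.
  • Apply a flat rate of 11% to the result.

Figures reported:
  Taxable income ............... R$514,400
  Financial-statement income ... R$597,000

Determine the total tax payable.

R$135,946

Ordinary income tax:
  R$90,000 × 16% = R$14,400
  R$325,000 × 27% = R$87,750
  R$99,400 × 34% = R$33,796
  → R$135,946

Parallel minimum levy:
  Base (financial-statement income): R$597,000
  Exemption: 20% × (R$597,000 − R$346,000) = R$50,200 ≥ R$43,000, so the exemption is fully phased out
  Base: R$597,000 − R$0 = R$597,000
  R$597,000 × 11% = R$65,670

R$135,946 > R$65,670, so the ordinary income tax governs.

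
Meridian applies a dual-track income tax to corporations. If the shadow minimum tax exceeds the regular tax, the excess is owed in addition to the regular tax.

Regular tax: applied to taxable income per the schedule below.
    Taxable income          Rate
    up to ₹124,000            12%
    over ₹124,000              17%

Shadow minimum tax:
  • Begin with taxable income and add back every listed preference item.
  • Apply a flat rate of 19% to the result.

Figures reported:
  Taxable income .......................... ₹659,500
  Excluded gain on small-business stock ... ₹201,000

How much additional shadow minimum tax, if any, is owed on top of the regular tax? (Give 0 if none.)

Shadow minimum tax:
  Adjusted income: ₹659,500 + ₹201,000 = ₹860,500
  ₹860,500 × 19% = ₹163,495

Regular tax:
  ₹124,000 × 12% = ₹14,880
  ₹535,500 × 17% = ₹91,035
  → ₹105,915

Excess of shadow minimum tax over regular tax: ₹163,495 − ₹105,915 = ₹57,580.

₹57,580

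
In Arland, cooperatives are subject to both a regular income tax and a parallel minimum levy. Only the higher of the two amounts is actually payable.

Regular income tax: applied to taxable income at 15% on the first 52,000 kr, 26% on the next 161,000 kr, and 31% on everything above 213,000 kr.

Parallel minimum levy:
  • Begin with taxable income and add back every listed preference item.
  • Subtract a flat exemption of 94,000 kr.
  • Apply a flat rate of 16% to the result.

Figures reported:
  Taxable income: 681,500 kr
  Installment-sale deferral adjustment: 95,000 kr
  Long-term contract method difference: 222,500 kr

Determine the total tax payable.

194,895 kr

Regular income tax:
  52,000 kr × 15% = 7,800 kr
  161,000 kr × 26% = 41,860 kr
  468,500 kr × 31% = 145,235 kr
  → 194,895 kr

Parallel minimum levy:
  Adjusted income: 681,500 kr + 95,000 kr + 222,500 kr = 999,000 kr
  Less exemption 94,000 kr → base 905,000 kr
  905,000 kr × 16% = 144,800 kr

194,895 kr > 144,800 kr, so the regular income tax governs.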